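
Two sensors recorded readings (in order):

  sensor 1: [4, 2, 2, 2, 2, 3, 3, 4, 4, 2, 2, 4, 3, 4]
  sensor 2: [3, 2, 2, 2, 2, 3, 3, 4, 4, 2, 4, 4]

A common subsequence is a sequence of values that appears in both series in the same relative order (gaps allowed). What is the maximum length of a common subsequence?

Pick 2 at sensor 1[2]=sensor 2[2], 2 at sensor 1[3]=sensor 2[3], 2 at sensor 1[4]=sensor 2[4], 2 at sensor 1[5]=sensor 2[5], 3 at sensor 1[6]=sensor 2[6], 3 at sensor 1[7]=sensor 2[7], 4 at sensor 1[8]=sensor 2[8], 4 at sensor 1[9]=sensor 2[9], 2 at sensor 1[11]=sensor 2[10], 4 at sensor 1[12]=sensor 2[11], 4 at sensor 1[14]=sensor 2[12]; all 11 values appear in both, in order. Since dp[14][12] = 11, nothing longer is possible.

11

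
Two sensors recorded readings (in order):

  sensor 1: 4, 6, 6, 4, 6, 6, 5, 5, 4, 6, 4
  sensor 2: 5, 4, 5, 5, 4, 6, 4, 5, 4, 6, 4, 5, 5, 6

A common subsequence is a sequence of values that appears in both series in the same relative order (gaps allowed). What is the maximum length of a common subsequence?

7

Pick 4 (sensor 1 #1, sensor 2 #5) → 6 (sensor 1 #2, sensor 2 #6) → 6 (sensor 1 #3, sensor 2 #10) → 4 (sensor 1 #4, sensor 2 #11) → 5 (sensor 1 #7, sensor 2 #12) → 5 (sensor 1 #8, sensor 2 #13) → 6 (sensor 1 #10, sensor 2 #14); all 7 values appear in both, in order. dp[11][14] = 7 confirms this is the maximum.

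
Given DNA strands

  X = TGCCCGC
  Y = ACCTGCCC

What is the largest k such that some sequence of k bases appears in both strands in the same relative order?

5

Let dp[i][j] be the LCS length of the first i bases of X and the first j bases of Y. dp[i][j] = dp[i-1][j-1]+1 when the i-th and j-th bases match, else max(dp[i-1][j], dp[i][j-1]).
    ·  A  C  C  T  G  C  C  C
 ·  0  0  0  0  0  0  0  0  0
 T  0  0  0  0  1  1  1  1  1
 G  0  0  0  0  1  2  2  2  2
 C  0  0  1  1  1  2  3  3  3
 C  0  0  1  2  2  2  3  4  4
 C  0  0  1  2  2  2  3  4  5
 G  0  0  1  2  2  3  3  4  5
 C  0  0  1  2  2  3  4  4  5
dp[7][8] = 5. One LCS (by backtracking along matches): TGCCC.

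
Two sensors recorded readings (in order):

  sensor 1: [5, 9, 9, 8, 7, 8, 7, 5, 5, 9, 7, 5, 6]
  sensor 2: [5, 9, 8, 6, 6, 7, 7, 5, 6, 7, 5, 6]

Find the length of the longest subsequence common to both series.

9

Match 5 [1,1], then 9 [3,2], then 8 [4,3], then 7 [5,6], then 7 [7,7], then 5 [8,8], then 7 [11,10], then 5 [12,11], then 6 [13,12] — 9 values in the same relative order in both, and the DP table's final entry dp[13][12] is also 9, so no common subsequence is longer.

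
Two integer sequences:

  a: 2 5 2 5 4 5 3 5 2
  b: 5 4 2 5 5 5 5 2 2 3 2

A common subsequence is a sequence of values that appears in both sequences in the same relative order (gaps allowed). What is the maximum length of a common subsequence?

Let dp[i][j] be the LCS length of the first i values of a and the first j values of b. dp[i][j] = dp[i-1][j-1]+1 when the i-th and j-th values match, else max(dp[i-1][j], dp[i][j-1]).
    ·  5  4  2  5  5  5  5  2  2  3  2
 ·  0  0  0  0  0  0  0  0  0  0  0  0
 2  0  0  0  1  1  1  1  1  1  1  1  1
 5  0  1  1  1  2  2  2  2  2  2  2  2
 2  0  1  1  2  2  2  2  2  3  3  3  3
 5  0  1  1  2  3  3  3  3  3  3  3  3
 4  0  1  2  2  3  3  3  3  3  3  3  3
 5  0  1  2  2  3  4  4  4  4  4  4  4
 3  0  1  2  2  3  4  4  4  4  4  5  5
 5  0  1  2  2  3  4  5  5  5  5  5  5
 2  0  1  2  3  3  4  5  5  6  6  6  6
dp[9][11] = 6. One LCS (by backtracking along matches): 2, 5, 5, 5, 3, 2.

6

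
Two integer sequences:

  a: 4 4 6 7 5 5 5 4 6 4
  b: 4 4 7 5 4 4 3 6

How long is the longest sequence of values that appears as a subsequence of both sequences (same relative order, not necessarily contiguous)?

One common subsequence of length 6: 4 [1,1]; then 4 [2,2]; then 7 [4,3]; then 5 [5,4]; then 4 [8,6]; then 6 [9,8]. The LCS DP gives dp[10][8] = 6, so this is optimal.

6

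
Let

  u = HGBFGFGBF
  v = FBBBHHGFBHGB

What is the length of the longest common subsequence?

5

Pick H [1,6], then G [2,7], then B [3,9], then G [7,11], then B [8,12]; all 5 characters appear in both, in order. dp[9][12] = 5 confirms this is the maximum.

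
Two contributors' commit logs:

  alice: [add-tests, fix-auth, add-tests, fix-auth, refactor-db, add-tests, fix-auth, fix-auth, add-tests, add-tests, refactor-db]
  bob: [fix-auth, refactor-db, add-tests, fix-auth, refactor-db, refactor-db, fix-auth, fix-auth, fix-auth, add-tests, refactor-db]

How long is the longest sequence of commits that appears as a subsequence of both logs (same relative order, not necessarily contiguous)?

Taking fix-auth at alice[2]=bob[1], then add-tests at alice[3]=bob[3], then fix-auth at alice[4]=bob[4], then refactor-db at alice[5]=bob[6], then fix-auth at alice[7]=bob[8], then fix-auth at alice[8]=bob[9], then add-tests at alice[10]=bob[10], then refactor-db at alice[11]=bob[11] gives a common subsequence of length 8, and the DP table's final entry dp[11][11] is also 8, so no common subsequence is longer.

8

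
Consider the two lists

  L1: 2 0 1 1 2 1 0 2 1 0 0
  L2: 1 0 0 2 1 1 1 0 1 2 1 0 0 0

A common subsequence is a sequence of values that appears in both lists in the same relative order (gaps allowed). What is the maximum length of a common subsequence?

One common subsequence of length 9: 2 (L1 #1, L2 #4) → 1 (L1 #3, L2 #5) → 1 (L1 #4, L2 #6) → 1 (L1 #6, L2 #7) → 0 (L1 #7, L2 #8) → 2 (L1 #8, L2 #10) → 1 (L1 #9, L2 #11) → 0 (L1 #10, L2 #13) → 0 (L1 #11, L2 #14). The LCS DP gives dp[11][14] = 9, so this is optimal.

9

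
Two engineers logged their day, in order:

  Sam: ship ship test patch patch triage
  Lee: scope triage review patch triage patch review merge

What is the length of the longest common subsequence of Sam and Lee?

2

Taking patch [4,4], then patch [5,6] gives a common subsequence of length 2. Since dp[6][8] = 2, nothing longer is possible.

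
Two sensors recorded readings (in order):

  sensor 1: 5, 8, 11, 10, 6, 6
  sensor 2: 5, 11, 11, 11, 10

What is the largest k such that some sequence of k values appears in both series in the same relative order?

Let dp[i][j] be the LCS length of the first i values of sensor 1 and the first j values of sensor 2. dp[i][j] = dp[i-1][j-1]+1 when the i-th and j-th values match, else max(dp[i-1][j], dp[i][j-1]).
    ·  5 11 11 11 10
 ·  0  0  0  0  0  0
 5  0  1  1  1  1  1
 8  0  1  1  1  1  1
11  0  1  2  2  2  2
10  0  1  2  2  2  3
 6  0  1  2  2  2  3
 6  0  1  2  2  2  3
dp[6][5] = 3. One LCS (by backtracking along matches): 5, 11, 10.

3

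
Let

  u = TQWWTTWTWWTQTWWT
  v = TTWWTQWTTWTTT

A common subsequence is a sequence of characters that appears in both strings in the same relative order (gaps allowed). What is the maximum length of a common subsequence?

One common subsequence of length 10: T at u[1]=v[2]; then W at u[3]=v[3]; then W at u[4]=v[4]; then T at u[5]=v[5]; then T at u[6]=v[8]; then T at u[8]=v[9]; then W at u[10]=v[10]; then T at u[11]=v[11]; then T at u[13]=v[12]; then T at u[16]=v[13]. Since dp[16][13] = 10, nothing longer is possible.

10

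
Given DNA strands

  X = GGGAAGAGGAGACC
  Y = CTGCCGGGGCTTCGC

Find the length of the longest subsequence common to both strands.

Pick G [1,3], G [2,6], G [3,7], G [6,8], G [8,9], G [11,14], C [14,15]; all 7 bases appear in both, in order. dp[14][15] = 7 confirms this is the maximum.

7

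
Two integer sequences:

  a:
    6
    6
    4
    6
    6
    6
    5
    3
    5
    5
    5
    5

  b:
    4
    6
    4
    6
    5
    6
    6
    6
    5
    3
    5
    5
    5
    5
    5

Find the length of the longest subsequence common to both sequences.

11

Match 6 [1,2], 6 [2,4], 6 [4,6], 6 [5,7], 6 [6,8], 5 [7,9], 3 [8,10], 5 [9,12], 5 [10,13], 5 [11,14], 5 [12,15] — 11 values in the same relative order in both. Since dp[12][15] = 11, nothing longer is possible.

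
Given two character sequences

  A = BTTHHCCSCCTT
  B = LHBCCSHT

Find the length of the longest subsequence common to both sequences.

Let dp[i][j] be the LCS length of the first i characters of A and the first j characters of B. dp[i][j] = dp[i-1][j-1]+1 when the i-th and j-th characters match, else max(dp[i-1][j], dp[i][j-1]).
    ·  L  H  B  C  C  S  H  T
 ·  0  0  0  0  0  0  0  0  0
 B  0  0  0  1  1  1  1  1  1
 T  0  0  0  1  1  1  1  1  2
 T  0  0  0  1  1  1  1  1  2
 H  0  0  1  1  1  1  1  2  2
 H  0  0  1  1  1  1  1  2  2
 C  0  0  1  1  2  2  2  2  2
 C  0  0  1  1  2  3  3  3  3
 S  0  0  1  1  2  3  4  4  4
 C  0  0  1  1  2  3  4  4  4
 C  0  0  1  1  2  3  4  4  4
 T  0  0  1  1  2  3  4  4  5
 T  0  0  1  1  2  3  4  4  5
dp[12][8] = 5. One LCS (by backtracking along matches): BCCST.

5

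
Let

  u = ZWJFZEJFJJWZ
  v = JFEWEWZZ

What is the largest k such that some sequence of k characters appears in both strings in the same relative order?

Taking J [3,1]; then F [4,2]; then E [6,5]; then W [11,6]; then Z [12,8] gives a common subsequence of length 5. Since dp[12][8] = 5, nothing longer is possible.

5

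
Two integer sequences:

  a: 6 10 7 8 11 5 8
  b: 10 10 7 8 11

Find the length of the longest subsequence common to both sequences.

4

Taking 10 at a[2]=b[2]; then 7 at a[3]=b[3]; then 8 at a[4]=b[4]; then 11 at a[5]=b[5] gives a common subsequence of length 4. Since dp[7][5] = 4, nothing longer is possible.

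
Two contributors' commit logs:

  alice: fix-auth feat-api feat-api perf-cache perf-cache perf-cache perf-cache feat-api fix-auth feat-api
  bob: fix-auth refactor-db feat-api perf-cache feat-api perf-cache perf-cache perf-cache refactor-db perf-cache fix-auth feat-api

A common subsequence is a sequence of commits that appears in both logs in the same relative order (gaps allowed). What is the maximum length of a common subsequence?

9

One common subsequence of length 9: fix-auth (alice #1, bob #1), feat-api (alice #2, bob #3), feat-api (alice #3, bob #5), perf-cache (alice #4, bob #6), perf-cache (alice #5, bob #7), perf-cache (alice #6, bob #8), perf-cache (alice #7, bob #10), fix-auth (alice #9, bob #11), feat-api (alice #10, bob #12). The LCS DP gives dp[10][12] = 9, so this is optimal.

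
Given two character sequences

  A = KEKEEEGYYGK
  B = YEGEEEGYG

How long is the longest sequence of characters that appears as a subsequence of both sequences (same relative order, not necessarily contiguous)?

7

One common subsequence of length 7: E [2,2], then E [4,4], then E [5,5], then E [6,6], then G [7,7], then Y [9,8], then G [10,9], and the DP table's final entry dp[11][9] is also 7, so no common subsequence is longer.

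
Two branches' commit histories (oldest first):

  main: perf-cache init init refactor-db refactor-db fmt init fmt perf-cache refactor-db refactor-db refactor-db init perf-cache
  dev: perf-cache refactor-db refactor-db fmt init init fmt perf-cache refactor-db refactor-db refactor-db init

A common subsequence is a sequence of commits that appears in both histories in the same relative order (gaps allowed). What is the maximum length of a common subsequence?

11

Taking perf-cache [1,1], refactor-db [4,2], refactor-db [5,3], fmt [6,4], init [7,6], fmt [8,7], perf-cache [9,8], refactor-db [10,9], refactor-db [11,10], refactor-db [12,11], init [13,12] gives a common subsequence of length 11, and the DP table's final entry dp[14][12] is also 11, so no common subsequence is longer.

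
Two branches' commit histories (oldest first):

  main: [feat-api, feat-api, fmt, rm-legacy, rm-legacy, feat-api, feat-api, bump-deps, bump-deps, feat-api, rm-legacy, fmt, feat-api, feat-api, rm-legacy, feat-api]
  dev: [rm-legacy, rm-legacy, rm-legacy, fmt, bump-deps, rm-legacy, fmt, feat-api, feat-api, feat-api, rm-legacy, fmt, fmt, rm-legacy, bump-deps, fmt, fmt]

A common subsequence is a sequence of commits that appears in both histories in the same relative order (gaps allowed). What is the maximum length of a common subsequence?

Match fmt [3,4], then rm-legacy [4,6], then feat-api [6,8], then feat-api [7,9], then feat-api [10,10], then rm-legacy [11,11], then fmt [12,13], then rm-legacy [15,14] — 8 commits in the same relative order in both. dp[16][17] = 8 confirms this is the maximum.

8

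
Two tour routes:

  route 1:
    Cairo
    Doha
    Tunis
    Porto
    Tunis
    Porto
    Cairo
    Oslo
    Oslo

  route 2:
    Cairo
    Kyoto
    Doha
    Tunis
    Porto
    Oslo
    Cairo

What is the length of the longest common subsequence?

5

Taking Cairo at route 1[1]=route 2[1] → Doha at route 1[2]=route 2[3] → Tunis at route 1[3]=route 2[4] → Porto at route 1[4]=route 2[5] → Cairo at route 1[7]=route 2[7] gives a common subsequence of length 5. Since dp[9][7] = 5, nothing longer is possible.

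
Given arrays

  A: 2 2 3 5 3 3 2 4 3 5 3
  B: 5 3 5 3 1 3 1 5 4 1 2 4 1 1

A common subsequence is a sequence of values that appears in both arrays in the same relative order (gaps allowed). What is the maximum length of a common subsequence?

6

Pick 3 at A[3]=B[2], then 5 at A[4]=B[3], then 3 at A[5]=B[4], then 3 at A[6]=B[6], then 2 at A[7]=B[11], then 4 at A[8]=B[12]; all 6 values appear in both, in order. The LCS DP gives dp[11][14] = 6, so this is optimal.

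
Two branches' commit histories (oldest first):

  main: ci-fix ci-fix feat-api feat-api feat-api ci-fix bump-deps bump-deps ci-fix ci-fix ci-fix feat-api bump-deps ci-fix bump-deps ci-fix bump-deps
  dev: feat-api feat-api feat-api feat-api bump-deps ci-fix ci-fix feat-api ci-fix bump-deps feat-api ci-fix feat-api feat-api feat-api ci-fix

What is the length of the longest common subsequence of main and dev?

10

One common subsequence of length 10: feat-api [3,2] → feat-api [4,3] → feat-api [5,4] → bump-deps [8,5] → ci-fix [9,6] → ci-fix [10,7] → ci-fix [11,9] → feat-api [12,11] → ci-fix [14,12] → ci-fix [16,16]. Since dp[17][16] = 10, nothing longer is possible.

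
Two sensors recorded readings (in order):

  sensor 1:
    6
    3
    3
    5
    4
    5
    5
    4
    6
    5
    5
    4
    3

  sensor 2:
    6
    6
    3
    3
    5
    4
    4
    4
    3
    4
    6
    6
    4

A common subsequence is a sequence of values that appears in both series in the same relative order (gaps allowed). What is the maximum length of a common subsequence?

8

Match 6 at sensor 1[1]=sensor 2[2]; then 3 at sensor 1[2]=sensor 2[3]; then 3 at sensor 1[3]=sensor 2[4]; then 5 at sensor 1[4]=sensor 2[5]; then 4 at sensor 1[5]=sensor 2[8]; then 4 at sensor 1[8]=sensor 2[10]; then 6 at sensor 1[9]=sensor 2[12]; then 4 at sensor 1[12]=sensor 2[13] — 8 values in the same relative order in both, and the DP table's final entry dp[13][13] is also 8, so no common subsequence is longer.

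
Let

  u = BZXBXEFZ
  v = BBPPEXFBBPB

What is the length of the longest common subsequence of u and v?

4

Let dp[i][j] be the LCS length of the first i characters of u and the first j characters of v. dp[i][j] = dp[i-1][j-1]+1 when the i-th and j-th characters match, else max(dp[i-1][j], dp[i][j-1]).
    ·  B  B  P  P  E  X  F  B  B  P  B
 ·  0  0  0  0  0  0  0  0  0  0  0  0
 B  0  1  1  1  1  1  1  1  1  1  1  1
 Z  0  1  1  1  1  1  1  1  1  1  1  1
 X  0  1  1  1  1  1  2  2  2  2  2  2
 B  0  1  2  2  2  2  2  2  3  3  3  3
 X  0  1  2  2  2  2  3  3  3  3  3  3
 E  0  1  2  2  2  3  3  3  3  3  3  3
 F  0  1  2  2  2  3  3  4  4  4  4  4
 Z  0  1  2  2  2  3  3  4  4  4  4  4
dp[8][11] = 4. One LCS (by backtracking along matches): BBXF.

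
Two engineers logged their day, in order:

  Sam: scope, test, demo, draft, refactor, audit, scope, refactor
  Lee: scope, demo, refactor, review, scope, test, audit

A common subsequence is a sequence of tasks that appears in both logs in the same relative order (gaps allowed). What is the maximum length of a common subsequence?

4

One common subsequence of length 4: scope at Sam[1]=Lee[1], then demo at Sam[3]=Lee[2], then refactor at Sam[5]=Lee[3], then audit at Sam[6]=Lee[7], and the DP table's final entry dp[8][7] is also 4, so no common subsequence is longer.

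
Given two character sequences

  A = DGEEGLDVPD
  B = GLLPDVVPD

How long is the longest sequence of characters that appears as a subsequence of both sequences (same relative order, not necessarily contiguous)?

6

Match G [2,1]; then L [6,3]; then D [7,5]; then V [8,7]; then P [9,8]; then D [10,9] — 6 characters in the same relative order in both. The LCS DP gives dp[10][9] = 6, so this is optimal.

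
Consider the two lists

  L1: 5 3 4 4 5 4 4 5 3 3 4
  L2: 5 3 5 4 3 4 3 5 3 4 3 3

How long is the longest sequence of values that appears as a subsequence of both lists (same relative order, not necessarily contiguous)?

8

One common subsequence of length 8: 5 at L1[1]=L2[1] → 3 at L1[2]=L2[2] → 4 at L1[3]=L2[4] → 4 at L1[4]=L2[6] → 5 at L1[5]=L2[8] → 4 at L1[7]=L2[10] → 3 at L1[9]=L2[11] → 3 at L1[10]=L2[12]. Since dp[11][12] = 8, nothing longer is possible.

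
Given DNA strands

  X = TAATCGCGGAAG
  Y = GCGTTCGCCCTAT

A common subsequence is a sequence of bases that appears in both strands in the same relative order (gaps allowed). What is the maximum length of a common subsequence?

6

Match T at X[1]=Y[4], then T at X[4]=Y[5], then C at X[5]=Y[6], then G at X[6]=Y[7], then C at X[7]=Y[10], then A at X[10]=Y[12] — 6 bases in the same relative order in both. Since dp[12][13] = 6, nothing longer is possible.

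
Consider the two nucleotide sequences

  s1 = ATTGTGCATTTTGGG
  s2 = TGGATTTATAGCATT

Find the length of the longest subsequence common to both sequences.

9

Pick A [1,4]; then T [2,6]; then T [3,7]; then T [5,9]; then G [6,11]; then C [7,12]; then A [8,13]; then T [11,14]; then T [12,15]; all 9 bases appear in both, in order. The LCS DP gives dp[15][15] = 9, so this is optimal.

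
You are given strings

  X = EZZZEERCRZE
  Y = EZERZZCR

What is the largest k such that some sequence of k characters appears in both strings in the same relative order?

6

Match E at X[1]=Y[1], then Z at X[2]=Y[2], then Z at X[3]=Y[5], then Z at X[4]=Y[6], then C at X[8]=Y[7], then R at X[9]=Y[8] — 6 characters in the same relative order in both, and the DP table's final entry dp[11][8] is also 6, so no common subsequence is longer.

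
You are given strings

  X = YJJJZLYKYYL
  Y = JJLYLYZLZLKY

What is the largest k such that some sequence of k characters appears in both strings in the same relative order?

Let dp[i][j] be the LCS length of the first i characters of X and the first j characters of Y. dp[i][j] = dp[i-1][j-1]+1 when the i-th and j-th characters match, else max(dp[i-1][j], dp[i][j-1]).
    ·  J  J  L  Y  L  Y  Z  L  Z  L  K  Y
 ·  0  0  0  0  0  0  0  0  0  0  0  0  0
 Y  0  0  0  0  1  1  1  1  1  1  1  1  1
 J  0  1  1  1  1  1  1  1  1  1  1  1  1
 J  0  1  2  2  2  2  2  2  2  2  2  2  2
 J  0  1  2  2  2  2  2  2  2  2  2  2  2
 Z  0  1  2  2  2  2  2  3  3  3  3  3  3
 L  0  1  2  3  3  3  3  3  4  4  4  4  4
 Y  0  1  2  3  4  4  4  4  4  4  4  4  5
 K  0  1  2  3  4  4  4  4  4  4  4  5  5
 Y  0  1  2  3  4  4  5  5  5  5  5  5  6
 Y  0  1  2  3  4  4  5  5  5  5  5  5  6
 L  0  1  2  3  4  5  5  5  6  6  6  6  6
dp[11][12] = 6. One LCS (by backtracking along matches): JJZLKY.

6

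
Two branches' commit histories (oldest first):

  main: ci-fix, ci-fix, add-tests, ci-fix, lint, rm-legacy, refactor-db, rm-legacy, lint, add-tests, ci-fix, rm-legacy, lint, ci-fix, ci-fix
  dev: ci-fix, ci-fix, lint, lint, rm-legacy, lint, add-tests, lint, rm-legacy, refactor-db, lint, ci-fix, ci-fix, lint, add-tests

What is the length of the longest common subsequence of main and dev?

Taking ci-fix [1,1]; then ci-fix [2,2]; then lint [5,4]; then rm-legacy [8,5]; then lint [9,6]; then add-tests [10,7]; then rm-legacy [12,9]; then lint [13,11]; then ci-fix [14,12]; then ci-fix [15,13] gives a common subsequence of length 10. dp[15][15] = 10 confirms this is the maximum.

10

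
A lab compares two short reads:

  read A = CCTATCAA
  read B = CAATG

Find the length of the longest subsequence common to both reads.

3

Let dp[i][j] be the LCS length of the first i bases of read A and the first j bases of read B. dp[i][j] = dp[i-1][j-1]+1 when the i-th and j-th bases match, else max(dp[i-1][j], dp[i][j-1]).
    ·  C  A  A  T  G
 ·  0  0  0  0  0  0
 C  0  1  1  1  1  1
 C  0  1  1  1  1  1
 T  0  1  1  1  2  2
 A  0  1  2  2  2  2
 T  0  1  2  2  3  3
 C  0  1  2  2  3  3
 A  0  1  2  3  3  3
 A  0  1  2  3  3  3
dp[8][5] = 3. One LCS (by backtracking along matches): CAT.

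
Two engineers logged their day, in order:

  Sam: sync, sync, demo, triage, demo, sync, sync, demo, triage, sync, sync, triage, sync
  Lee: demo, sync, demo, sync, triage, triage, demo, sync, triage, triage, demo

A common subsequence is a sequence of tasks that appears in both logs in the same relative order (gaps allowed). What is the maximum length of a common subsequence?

7

Pick sync [1,2], then sync [2,4], then triage [4,6], then demo [5,7], then sync [7,8], then triage [9,9], then triage [12,10]; all 7 tasks appear in both, in order. The LCS DP gives dp[13][11] = 7, so this is optimal.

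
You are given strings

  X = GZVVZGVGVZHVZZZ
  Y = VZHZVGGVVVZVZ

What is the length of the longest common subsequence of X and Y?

8

Pick Z at X[2]=Y[4] → V at X[3]=Y[5] → V at X[4]=Y[8] → V at X[7]=Y[9] → V at X[9]=Y[10] → Z at X[10]=Y[11] → V at X[12]=Y[12] → Z at X[15]=Y[13]; all 8 characters appear in both, in order, and the DP table's final entry dp[15][13] is also 8, so no common subsequence is longer.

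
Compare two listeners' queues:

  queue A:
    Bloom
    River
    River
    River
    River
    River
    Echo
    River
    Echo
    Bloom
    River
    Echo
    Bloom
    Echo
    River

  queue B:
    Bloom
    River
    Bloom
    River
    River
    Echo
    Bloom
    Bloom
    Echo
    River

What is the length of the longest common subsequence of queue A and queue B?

Taking Bloom at queue A[1]=queue B[1], River at queue A[2]=queue B[2], River at queue A[6]=queue B[4], River at queue A[8]=queue B[5], Echo at queue A[9]=queue B[6], Bloom at queue A[10]=queue B[7], Bloom at queue A[13]=queue B[8], Echo at queue A[14]=queue B[9], River at queue A[15]=queue B[10] gives a common subsequence of length 9. dp[15][10] = 9 confirms this is the maximum.

9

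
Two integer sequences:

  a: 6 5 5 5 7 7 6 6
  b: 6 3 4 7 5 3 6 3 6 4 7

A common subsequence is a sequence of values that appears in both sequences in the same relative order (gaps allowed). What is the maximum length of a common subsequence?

4

Let dp[i][j] be the LCS length of the first i values of a and the first j values of b. dp[i][j] = dp[i-1][j-1]+1 when the i-th and j-th values match, else max(dp[i-1][j], dp[i][j-1]).
    ·  6  3  4  7  5  3  6  3  6  4  7
 ·  0  0  0  0  0  0  0  0  0  0  0  0
 6  0  1  1  1  1  1  1  1  1  1  1  1
 5  0  1  1  1  1  2  2  2  2  2  2  2
 5  0  1  1  1  1  2  2  2  2  2  2  2
 5  0  1  1  1  1  2  2  2  2  2  2  2
 7  0  1  1  1  2  2  2  2  2  2  2  3
 7  0  1  1  1  2  2  2  2  2  2  2  3
 6  0  1  1  1  2  2  2  3  3  3  3  3
 6  0  1  1  1  2  2  2  3  3  4  4  4
dp[8][11] = 4. One LCS (by backtracking along matches): 6, 5, 6, 6.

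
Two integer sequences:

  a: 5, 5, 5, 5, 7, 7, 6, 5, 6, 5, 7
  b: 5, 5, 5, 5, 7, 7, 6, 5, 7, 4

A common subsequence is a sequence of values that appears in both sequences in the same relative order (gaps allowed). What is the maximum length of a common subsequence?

9

Pick 5 at a[1]=b[1], then 5 at a[2]=b[2], then 5 at a[3]=b[3], then 5 at a[4]=b[4], then 7 at a[5]=b[5], then 7 at a[6]=b[6], then 6 at a[9]=b[7], then 5 at a[10]=b[8], then 7 at a[11]=b[9]; all 9 values appear in both, in order. dp[11][10] = 9 confirms this is the maximum.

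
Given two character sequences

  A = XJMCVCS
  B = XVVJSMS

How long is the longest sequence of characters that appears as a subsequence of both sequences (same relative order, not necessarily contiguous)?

Taking X (A #1, B #1); then J (A #2, B #4); then M (A #3, B #6); then S (A #7, B #7) gives a common subsequence of length 4. The LCS DP gives dp[7][7] = 4, so this is optimal.

4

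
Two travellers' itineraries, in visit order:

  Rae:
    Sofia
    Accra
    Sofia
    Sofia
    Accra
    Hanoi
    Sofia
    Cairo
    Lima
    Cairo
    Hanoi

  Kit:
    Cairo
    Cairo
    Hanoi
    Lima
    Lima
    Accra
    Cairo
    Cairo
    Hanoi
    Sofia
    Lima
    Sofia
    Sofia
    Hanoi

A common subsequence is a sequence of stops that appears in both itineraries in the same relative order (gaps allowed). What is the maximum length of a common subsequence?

Pick Accra [2,6] → Sofia [3,10] → Sofia [4,12] → Sofia [7,13] → Hanoi [11,14]; all 5 stops appear in both, in order. The LCS DP gives dp[11][14] = 5, so this is optimal.

5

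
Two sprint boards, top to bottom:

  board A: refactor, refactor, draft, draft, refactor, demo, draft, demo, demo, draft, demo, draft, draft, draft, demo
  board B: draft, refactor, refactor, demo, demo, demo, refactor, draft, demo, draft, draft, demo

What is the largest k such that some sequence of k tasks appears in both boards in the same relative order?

Taking refactor (board A #2, board B #2); then refactor (board A #5, board B #3); then demo (board A #6, board B #4); then demo (board A #8, board B #5); then demo (board A #9, board B #6); then draft (board A #10, board B #8); then demo (board A #11, board B #9); then draft (board A #13, board B #10); then draft (board A #14, board B #11); then demo (board A #15, board B #12) gives a common subsequence of length 10, and the DP table's final entry dp[15][12] is also 10, so no common subsequence is longer.

10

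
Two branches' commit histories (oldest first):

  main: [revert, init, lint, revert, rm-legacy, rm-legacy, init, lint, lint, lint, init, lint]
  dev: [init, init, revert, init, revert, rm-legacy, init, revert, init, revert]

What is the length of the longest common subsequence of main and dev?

One common subsequence of length 6: revert (main #1, dev #3); then init (main #2, dev #4); then revert (main #4, dev #5); then rm-legacy (main #6, dev #6); then init (main #7, dev #7); then init (main #11, dev #9). dp[12][10] = 6 confirms this is the maximum.

6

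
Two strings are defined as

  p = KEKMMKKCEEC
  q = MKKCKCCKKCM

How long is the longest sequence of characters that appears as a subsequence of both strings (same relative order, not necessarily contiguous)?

Let dp[i][j] be the LCS length of the first i characters of p and the first j characters of q. dp[i][j] = dp[i-1][j-1]+1 when the i-th and j-th characters match, else max(dp[i-1][j], dp[i][j-1]).
    ·  M  K  K  C  K  C  C  K  K  C  M
 ·  0  0  0  0  0  0  0  0  0  0  0  0
 K  0  0  1  1  1  1  1  1  1  1  1  1
 E  0  0  1  1  1  1  1  1  1  1  1  1
 K  0  0  1  2  2  2  2  2  2  2  2  2
 M  0  1  1  2  2  2  2  2  2  2  2  3
 M  0  1  1  2  2  2  2  2  2  2  2  3
 K  0  1  2  2  2  3  3  3  3  3  3  3
 K  0  1  2  3  3  3  3  3  4  4  4  4
 C  0  1  2  3  4  4  4  4  4  4  5  5
 E  0  1  2  3  4  4  4  4  4  4  5  5
 E  0  1  2  3  4  4  4  4  4  4  5  5
 C  0  1  2  3  4  4  5  5  5  5  5  5
dp[11][11] = 5. One LCS (by backtracking along matches): KKKKC.

5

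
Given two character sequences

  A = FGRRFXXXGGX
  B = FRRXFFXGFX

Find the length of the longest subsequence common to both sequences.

7

Let dp[i][j] be the LCS length of the first i characters of A and the first j characters of B. dp[i][j] = dp[i-1][j-1]+1 when the i-th and j-th characters match, else max(dp[i-1][j], dp[i][j-1]).
    ·  F  R  R  X  F  F  X  G  F  X
 ·  0  0  0  0  0  0  0  0  0  0  0
 F  0  1  1  1  1  1  1  1  1  1  1
 G  0  1  1  1  1  1  1  1  2  2  2
 R  0  1  2  2  2  2  2  2  2  2  2
 R  0  1  2  3  3  3  3  3  3  3  3
 F  0  1  2  3  3  4  4  4  4  4  4
 X  0  1  2  3  4  4  4  5  5  5  5
 X  0  1  2  3  4  4  4  5  5  5  6
 X  0  1  2  3  4  4  4  5  5  5  6
 G  0  1  2  3  4  4  4  5  6  6  6
 G  0  1  2  3  4  4  4  5  6  6  6
 X  0  1  2  3  4  4  4  5  6  6  7
dp[11][10] = 7. One LCS (by backtracking along matches): FRRFXGX.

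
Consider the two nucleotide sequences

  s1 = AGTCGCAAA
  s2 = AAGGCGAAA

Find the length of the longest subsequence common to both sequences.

7

Let dp[i][j] be the LCS length of the first i bases of s1 and the first j bases of s2. dp[i][j] = dp[i-1][j-1]+1 when the i-th and j-th bases match, else max(dp[i-1][j], dp[i][j-1]).
    ·  A  A  G  G  C  G  A  A  A
 ·  0  0  0  0  0  0  0  0  0  0
 A  0  1  1  1  1  1  1  1  1  1
 G  0  1  1  2  2  2  2  2  2  2
 T  0  1  1  2  2  2  2  2  2  2
 C  0  1  1  2  2  3  3  3  3  3
 G  0  1  1  2  3  3  4  4  4  4
 C  0  1  1  2  3  4  4  4  4  4
 A  0  1  2  2  3  4  4  5  5  5
 A  0  1  2  2  3  4  4  5  6  6
 A  0  1  2  2  3  4  4  5  6  7
dp[9][9] = 7. One LCS (by backtracking along matches): AGCGAAA.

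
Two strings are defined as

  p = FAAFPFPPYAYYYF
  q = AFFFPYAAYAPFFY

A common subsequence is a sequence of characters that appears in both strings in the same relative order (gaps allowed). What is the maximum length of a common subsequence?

Match F (p #1, q #2) → F (p #4, q #3) → F (p #6, q #4) → P (p #8, q #5) → Y (p #9, q #6) → A (p #10, q #8) → Y (p #11, q #9) → Y (p #13, q #14) — 8 characters in the same relative order in both, and the DP table's final entry dp[14][14] is also 8, so no common subsequence is longer.

8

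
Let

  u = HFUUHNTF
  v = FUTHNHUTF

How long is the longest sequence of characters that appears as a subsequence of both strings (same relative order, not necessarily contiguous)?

One common subsequence of length 6: F [2,1]; then U [3,2]; then H [5,4]; then N [6,5]; then T [7,8]; then F [8,9]. The LCS DP gives dp[8][9] = 6, so this is optimal.

6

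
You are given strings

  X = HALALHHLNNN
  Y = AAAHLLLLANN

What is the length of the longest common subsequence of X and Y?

One common subsequence of length 6: H (X #1, Y #4), then L (X #3, Y #6), then L (X #5, Y #7), then L (X #8, Y #8), then N (X #10, Y #10), then N (X #11, Y #11). Since dp[11][11] = 6, nothing longer is possible.

6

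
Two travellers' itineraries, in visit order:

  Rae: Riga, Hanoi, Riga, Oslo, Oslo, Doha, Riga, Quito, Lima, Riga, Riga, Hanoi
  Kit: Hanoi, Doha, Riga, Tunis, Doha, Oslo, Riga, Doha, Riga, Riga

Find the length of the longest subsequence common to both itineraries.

6

Taking Hanoi (Rae #2, Kit #1), Riga (Rae #3, Kit #3), Oslo (Rae #4, Kit #6), Doha (Rae #6, Kit #8), Riga (Rae #10, Kit #9), Riga (Rae #11, Kit #10) gives a common subsequence of length 6. Since dp[12][10] = 6, nothing longer is possible.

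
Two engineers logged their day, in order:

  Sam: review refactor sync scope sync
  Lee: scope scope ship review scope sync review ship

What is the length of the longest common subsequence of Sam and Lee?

Taking review [1,4]; then scope [4,5]; then sync [5,6] gives a common subsequence of length 3. The LCS DP gives dp[5][8] = 3, so this is optimal.

3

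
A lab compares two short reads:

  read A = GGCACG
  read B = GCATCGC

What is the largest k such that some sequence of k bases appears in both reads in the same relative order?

Match G [2,1], then C [3,2], then A [4,3], then C [5,5], then G [6,6] — 5 bases in the same relative order in both. Since dp[6][7] = 5, nothing longer is possible.

5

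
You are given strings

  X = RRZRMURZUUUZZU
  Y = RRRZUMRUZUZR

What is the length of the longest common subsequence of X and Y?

Match R (X #1, Y #2); then R (X #2, Y #3); then Z (X #3, Y #4); then R (X #4, Y #7); then U (X #6, Y #8); then Z (X #8, Y #9); then U (X #11, Y #10); then Z (X #12, Y #11) — 8 characters in the same relative order in both. The LCS DP gives dp[14][12] = 8, so this is optimal.

8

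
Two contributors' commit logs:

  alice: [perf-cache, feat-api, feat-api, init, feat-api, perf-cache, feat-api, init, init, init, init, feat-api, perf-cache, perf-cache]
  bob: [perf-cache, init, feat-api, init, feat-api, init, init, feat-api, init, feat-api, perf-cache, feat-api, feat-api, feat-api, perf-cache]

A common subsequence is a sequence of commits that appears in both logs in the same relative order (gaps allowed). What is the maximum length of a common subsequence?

10

One common subsequence of length 10: perf-cache [1,1], then feat-api [3,3], then init [4,4], then feat-api [7,5], then init [8,6], then init [9,7], then init [11,9], then feat-api [12,10], then perf-cache [13,11], then perf-cache [14,15]. The LCS DP gives dp[14][15] = 10, so this is optimal.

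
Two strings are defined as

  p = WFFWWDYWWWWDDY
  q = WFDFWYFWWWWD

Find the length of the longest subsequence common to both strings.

10

Pick W [1,1], then F [2,2], then F [3,4], then W [5,5], then Y [7,6], then W [8,8], then W [9,9], then W [10,10], then W [11,11], then D [13,12]; all 10 characters appear in both, in order, and the DP table's final entry dp[14][12] is also 10, so no common subsequence is longer.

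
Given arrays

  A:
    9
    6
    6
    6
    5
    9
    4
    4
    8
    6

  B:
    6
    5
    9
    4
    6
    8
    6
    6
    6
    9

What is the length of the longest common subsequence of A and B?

6

Let dp[i][j] be the LCS length of the first i values of A and the first j values of B. dp[i][j] = dp[i-1][j-1]+1 when the i-th and j-th values match, else max(dp[i-1][j], dp[i][j-1]).
    ·  6  5  9  4  6  8  6  6  6  9
 ·  0  0  0  0  0  0  0  0  0  0  0
 9  0  0  0  1  1  1  1  1  1  1  1
 6  0  1  1  1  1  2  2  2  2  2  2
 6  0  1  1  1  1  2  2  3  3  3  3
 6  0  1  1  1  1  2  2  3  4  4  4
 5  0  1  2  2  2  2  2  3  4  4  4
 9  0  1  2  3  3  3  3  3  4  4  5
 4  0  1  2  3  4  4  4  4  4  4  5
 4  0  1  2  3  4  4  4  4  4  4  5
 8  0  1  2  3  4  4  5  5  5  5  5
 6  0  1  2  3  4  5  5  6  6  6  6
dp[10][10] = 6. One LCS (by backtracking along matches): 6, 5, 9, 4, 8, 6.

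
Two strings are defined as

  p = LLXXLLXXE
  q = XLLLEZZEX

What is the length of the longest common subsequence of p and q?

Match L [1,2], L [2,3], L [5,4], X [8,9] — 4 characters in the same relative order in both. dp[9][9] = 4 confirms this is the maximum.

4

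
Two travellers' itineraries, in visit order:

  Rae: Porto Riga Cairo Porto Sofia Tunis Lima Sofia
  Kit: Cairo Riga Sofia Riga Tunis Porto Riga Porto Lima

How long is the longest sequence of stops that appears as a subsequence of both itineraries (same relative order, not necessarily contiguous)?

4

Taking Porto (Rae #1, Kit #6), Riga (Rae #2, Kit #7), Porto (Rae #4, Kit #8), Lima (Rae #7, Kit #9) gives a common subsequence of length 4. The LCS DP gives dp[8][9] = 4, so this is optimal.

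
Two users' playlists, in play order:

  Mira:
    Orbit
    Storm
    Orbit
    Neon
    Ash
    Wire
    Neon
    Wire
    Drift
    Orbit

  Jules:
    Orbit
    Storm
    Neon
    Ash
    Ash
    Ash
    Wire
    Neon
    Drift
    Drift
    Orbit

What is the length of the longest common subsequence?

Pick Orbit at Mira[1]=Jules[1] → Storm at Mira[2]=Jules[2] → Neon at Mira[4]=Jules[3] → Ash at Mira[5]=Jules[6] → Wire at Mira[6]=Jules[7] → Neon at Mira[7]=Jules[8] → Drift at Mira[9]=Jules[10] → Orbit at Mira[10]=Jules[11]; all 8 songs appear in both, in order. Since dp[10][11] = 8, nothing longer is possible.

8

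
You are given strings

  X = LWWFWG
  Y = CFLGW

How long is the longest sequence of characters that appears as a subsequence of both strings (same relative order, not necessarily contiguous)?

2

Match L (X #1, Y #3); then W (X #5, Y #5) — 2 characters in the same relative order in both. Since dp[6][5] = 2, nothing longer is possible.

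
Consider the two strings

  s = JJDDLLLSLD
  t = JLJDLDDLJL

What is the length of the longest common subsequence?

Let dp[i][j] be the LCS length of the first i characters of s and the first j characters of t. dp[i][j] = dp[i-1][j-1]+1 when the i-th and j-th characters match, else max(dp[i-1][j], dp[i][j-1]).
    ·  J  L  J  D  L  D  D  L  J  L
 ·  0  0  0  0  0  0  0  0  0  0  0
 J  0  1  1  1  1  1  1  1  1  1  1
 J  0  1  1  2  2  2  2  2  2  2  2
 D  0  1  1  2  3  3  3  3  3  3  3
 D  0  1  1  2  3  3  4  4  4  4  4
 L  0  1  2  2  3  4  4  4  5  5  5
 L  0  1  2  2  3  4  4  4  5  5  6
 L  0  1  2  2  3  4  4  4  5  5  6
 S  0  1  2  2  3  4  4  4  5  5  6
 L  0  1  2  2  3  4  4  4  5  5  6
 D  0  1  2  2  3  4  5  5  5  5  6
dp[10][10] = 6. One LCS (by backtracking along matches): JJDDLL.

6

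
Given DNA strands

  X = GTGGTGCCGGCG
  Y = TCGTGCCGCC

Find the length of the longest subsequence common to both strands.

Match T (X #2, Y #1), then G (X #4, Y #3), then T (X #5, Y #4), then G (X #6, Y #5), then C (X #7, Y #6), then C (X #8, Y #7), then G (X #9, Y #8), then C (X #11, Y #10) — 8 bases in the same relative order in both. dp[12][10] = 8 confirms this is the maximum.

8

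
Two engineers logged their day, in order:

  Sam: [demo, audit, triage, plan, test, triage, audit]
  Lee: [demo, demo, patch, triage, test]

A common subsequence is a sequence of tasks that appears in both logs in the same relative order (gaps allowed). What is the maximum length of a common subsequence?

3

Taking demo at Sam[1]=Lee[2] → triage at Sam[3]=Lee[4] → test at Sam[5]=Lee[5] gives a common subsequence of length 3, and the DP table's final entry dp[7][5] is also 3, so no common subsequence is longer.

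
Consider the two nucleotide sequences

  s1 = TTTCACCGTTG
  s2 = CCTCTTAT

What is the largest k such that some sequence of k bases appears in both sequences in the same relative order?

Let dp[i][j] be the LCS length of the first i bases of s1 and the first j bases of s2. dp[i][j] = dp[i-1][j-1]+1 when the i-th and j-th bases match, else max(dp[i-1][j], dp[i][j-1]).
    ·  C  C  T  C  T  T  A  T
 ·  0  0  0  0  0  0  0  0  0
 T  0  0  0  1  1  1  1  1  1
 T  0  0  0  1  1  2  2  2  2
 T  0  0  0  1  1  2  3  3  3
 C  0  1  1  1  2  2  3  3  3
 A  0  1  1  1  2  2  3  4  4
 C  0  1  2  2  2  2  3  4  4
 C  0  1  2  2  3  3  3  4  4
 G  0  1  2  2  3  3  3  4  4
 T  0  1  2  3  3  4  4  4  5
 T  0  1  2  3  3  4  5  5  5
 G  0  1  2  3  3  4  5  5  5
dp[11][8] = 5. One LCS (by backtracking along matches): TTTAT.

5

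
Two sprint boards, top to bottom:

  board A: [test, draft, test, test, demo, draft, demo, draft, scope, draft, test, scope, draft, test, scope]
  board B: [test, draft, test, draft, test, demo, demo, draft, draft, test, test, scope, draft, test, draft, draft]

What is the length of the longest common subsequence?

12

Match test at board A[1]=board B[1]; then draft at board A[2]=board B[2]; then test at board A[3]=board B[3]; then test at board A[4]=board B[5]; then demo at board A[5]=board B[6]; then demo at board A[7]=board B[7]; then draft at board A[8]=board B[8]; then draft at board A[10]=board B[9]; then test at board A[11]=board B[11]; then scope at board A[12]=board B[12]; then draft at board A[13]=board B[13]; then test at board A[14]=board B[14] — 12 tasks in the same relative order in both. dp[15][16] = 12 confirms this is the maximum.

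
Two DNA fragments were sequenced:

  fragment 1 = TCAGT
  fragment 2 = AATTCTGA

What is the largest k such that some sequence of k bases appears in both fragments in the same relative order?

3

Let dp[i][j] be the LCS length of the first i bases of fragment 1 and the first j bases of fragment 2. dp[i][j] = dp[i-1][j-1]+1 when the i-th and j-th bases match, else max(dp[i-1][j], dp[i][j-1]).
    ·  A  A  T  T  C  T  G  A
 ·  0  0  0  0  0  0  0  0  0
 T  0  0  0  1  1  1  1  1  1
 C  0  0  0  1  1  2  2  2  2
 A  0  1  1  1  1  2  2  2  3
 G  0  1  1  1  1  2  2  3  3
 T  0  1  1  2  2  2  3  3  3
dp[5][8] = 3. One LCS (by backtracking along matches): TCA.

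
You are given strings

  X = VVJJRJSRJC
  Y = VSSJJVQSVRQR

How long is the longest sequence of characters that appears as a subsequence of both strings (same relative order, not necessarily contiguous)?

5

Let dp[i][j] be the LCS length of the first i characters of X and the first j characters of Y. dp[i][j] = dp[i-1][j-1]+1 when the i-th and j-th characters match, else max(dp[i-1][j], dp[i][j-1]).
    ·  V  S  S  J  J  V  Q  S  V  R  Q  R
 ·  0  0  0  0  0  0  0  0  0  0  0  0  0
 V  0  1  1  1  1  1  1  1  1  1  1  1  1
 V  0  1  1  1  1  1  2  2  2  2  2  2  2
 J  0  1  1  1  2  2  2  2  2  2  2  2  2
 J  0  1  1  1  2  3  3  3  3  3  3  3  3
 R  0  1  1  1  2  3  3  3  3  3  4  4  4
 J  0  1  1  1  2  3  3  3  3  3  4  4  4
 S  0  1  2  2  2  3  3  3  4  4  4  4  4
 R  0  1  2  2  2  3  3  3  4  4  5  5  5
 J  0  1  2  2  3  3  3  3  4  4  5  5  5
 C  0  1  2  2  3  3  3  3  4  4  5  5  5
dp[10][12] = 5. One LCS (by backtracking along matches): VJJRR.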